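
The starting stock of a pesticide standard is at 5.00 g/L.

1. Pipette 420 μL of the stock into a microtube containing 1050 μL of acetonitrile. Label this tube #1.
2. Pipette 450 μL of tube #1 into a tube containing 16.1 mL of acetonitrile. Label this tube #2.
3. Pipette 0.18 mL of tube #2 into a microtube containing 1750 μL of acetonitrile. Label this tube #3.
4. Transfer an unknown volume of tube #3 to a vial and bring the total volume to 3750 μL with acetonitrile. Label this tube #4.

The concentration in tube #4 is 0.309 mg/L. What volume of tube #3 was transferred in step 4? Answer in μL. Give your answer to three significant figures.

320 μL

Step 1: 420 μL + 1050 μL = 1470 μL total → factor 1470/420 = 3.5
Step 2: 450 μL + 16.1 mL = 16550 μL total → factor 16550/450 = 36.778
Step 3: 0.18 mL + 1750 μL = 1.93 mL total → factor 1.93/0.18 = 10.722
Step 4: v brought to 3750 μL → factor = 3750 μL/v
Product of known-step factors = 1380.2
Overall factor = 5.00 g/L / (0.309 mg/L) = 16181
Step-4 factor = 16181 / 1380.2 = 11.724
v = 3750 μL / 11.724 = 320 μL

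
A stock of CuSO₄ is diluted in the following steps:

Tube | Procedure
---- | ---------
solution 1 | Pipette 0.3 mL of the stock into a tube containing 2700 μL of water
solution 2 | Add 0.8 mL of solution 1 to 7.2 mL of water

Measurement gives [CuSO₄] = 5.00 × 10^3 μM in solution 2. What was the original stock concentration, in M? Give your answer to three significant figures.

0.500 M

Step 1: 0.3 mL + 2700 μL = 3 mL total → factor 3/0.3 = 10
Step 2: 0.8 mL + 7.2 mL = 8 mL total → factor 8/0.8 = 10
Overall dilution factor = 10 × 10 = 100
Stock = 5.00 × 10^3 μM × 100 = 5.000 × 10^5 μM = 0.500 M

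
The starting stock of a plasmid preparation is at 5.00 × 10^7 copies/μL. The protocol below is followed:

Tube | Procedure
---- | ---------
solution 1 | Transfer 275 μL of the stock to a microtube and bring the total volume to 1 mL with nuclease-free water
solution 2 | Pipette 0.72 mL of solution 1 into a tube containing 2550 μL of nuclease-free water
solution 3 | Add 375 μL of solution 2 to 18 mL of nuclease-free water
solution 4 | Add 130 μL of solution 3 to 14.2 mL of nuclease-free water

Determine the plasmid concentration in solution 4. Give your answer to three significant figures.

561 copies/μL

Step 1: 275 μL brought to 1 mL → factor 1000/275 = 3.6364
Step 2: 0.72 mL + 2550 μL = 3.27 mL total → factor 3.27/0.72 = 4.5417
Step 3: 375 μL + 18 mL = 18375 μL total → factor 18375/375 = 49
Step 4: 130 μL + 14.2 mL = 14330 μL total → factor 14330/130 = 110.23
Overall dilution factor = 3.6364 × 4.5417 × 49 × 110.23 = 89203
Final = 5.00 × 10^7 copies/μL / 89203 = 561 copies/μL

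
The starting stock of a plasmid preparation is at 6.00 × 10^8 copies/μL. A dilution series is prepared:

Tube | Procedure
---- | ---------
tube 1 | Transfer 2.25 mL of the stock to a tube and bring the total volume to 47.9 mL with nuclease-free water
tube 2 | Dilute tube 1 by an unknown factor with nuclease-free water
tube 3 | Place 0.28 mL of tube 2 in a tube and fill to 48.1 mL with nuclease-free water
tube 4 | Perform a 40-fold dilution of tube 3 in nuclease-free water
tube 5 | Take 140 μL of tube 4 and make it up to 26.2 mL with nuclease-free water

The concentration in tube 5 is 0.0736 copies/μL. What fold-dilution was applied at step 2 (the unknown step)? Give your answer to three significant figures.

298-fold

Step 1: 2.25 mL brought to 47.9 mL → factor 47.9/2.25 = 21.289
Step 2: unknown factor x
Step 3: 0.28 mL brought to 48.1 mL → factor 48.1/0.28 = 171.79
Step 4: 40-fold → factor 40
Step 5: 140 μL brought to 26.2 mL → factor 26200/140 = 187.14
Product of known-step factors = 2.7376 × 10^7
Overall factor = 6.00 × 10^8 copies/μL / (0.0736 copies/μL) = 8.1522 × 10^9
x = 8.1522 × 10^9 / 2.7376 × 10^7 = 298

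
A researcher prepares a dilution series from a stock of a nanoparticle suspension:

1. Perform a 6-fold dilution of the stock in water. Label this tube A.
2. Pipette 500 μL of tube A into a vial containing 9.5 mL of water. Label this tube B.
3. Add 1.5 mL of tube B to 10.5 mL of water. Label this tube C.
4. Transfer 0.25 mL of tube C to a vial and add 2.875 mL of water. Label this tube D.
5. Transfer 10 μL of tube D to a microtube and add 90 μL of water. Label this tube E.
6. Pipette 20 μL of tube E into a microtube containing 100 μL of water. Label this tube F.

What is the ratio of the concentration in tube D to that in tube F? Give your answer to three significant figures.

Step 1: 6-fold → factor 6
Step 2: 500 μL + 9.5 mL = 10000 μL total → factor 10000/500 = 20
Step 3: 1.5 mL + 10.5 mL = 12 mL total → factor 12/1.5 = 8
Step 4: 0.25 mL + 2.875 mL = 3.125 mL total → factor 3.125/0.25 = 12.5
Step 5: 10 μL + 90 μL = 100 μL total → factor 100/10 = 10
Step 6: 20 μL + 100 μL = 120 μL total → factor 120/20 = 6
Dilution factor to tube D = 12000; to tube F = 7.2 × 10^5
[tube D]/[tube F] = (factor to tube F)/(factor to tube D) = 7.2 × 10^5/12000 = 60.0

60.0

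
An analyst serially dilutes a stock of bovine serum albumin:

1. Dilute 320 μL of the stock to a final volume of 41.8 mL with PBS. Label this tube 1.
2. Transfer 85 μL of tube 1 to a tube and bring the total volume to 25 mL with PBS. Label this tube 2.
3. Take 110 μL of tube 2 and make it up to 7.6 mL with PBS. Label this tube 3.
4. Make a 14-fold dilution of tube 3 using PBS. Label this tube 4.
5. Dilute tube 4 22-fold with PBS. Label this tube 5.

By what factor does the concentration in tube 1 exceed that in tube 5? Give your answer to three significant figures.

Step 1: 320 μL brought to 41.8 mL → factor 41800/320 = 130.62
Step 2: 85 μL brought to 25 mL → factor 25000/85 = 294.12
Step 3: 110 μL brought to 7.6 mL → factor 7600/110 = 69.091
Step 4: 14-fold → factor 14
Step 5: 22-fold → factor 22
Dilution factor to tube 1 = 130.62; to tube 5 = 8.1756 × 10^8
[tube 1]/[tube 5] = (factor to tube 5)/(factor to tube 1) = 8.1756 × 10^8/130.62 = 6.26 × 10^6

6.26 × 10^6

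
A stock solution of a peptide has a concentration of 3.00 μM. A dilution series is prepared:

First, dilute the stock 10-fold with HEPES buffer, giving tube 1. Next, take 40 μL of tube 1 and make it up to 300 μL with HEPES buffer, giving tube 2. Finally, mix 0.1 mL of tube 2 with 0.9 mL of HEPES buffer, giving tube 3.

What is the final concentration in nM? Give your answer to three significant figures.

Step 1: 10-fold → factor 10
Step 2: 40 μL brought to 300 μL → factor 300/40 = 7.5
Step 3: 0.1 mL + 0.9 mL = 1 mL total → factor 1/0.1 = 10
Overall dilution factor = 10 × 7.5 × 10 = 750
Final = 3.00 μM / 750 = 0.004000 μM = 4.00 nM

4.00 nM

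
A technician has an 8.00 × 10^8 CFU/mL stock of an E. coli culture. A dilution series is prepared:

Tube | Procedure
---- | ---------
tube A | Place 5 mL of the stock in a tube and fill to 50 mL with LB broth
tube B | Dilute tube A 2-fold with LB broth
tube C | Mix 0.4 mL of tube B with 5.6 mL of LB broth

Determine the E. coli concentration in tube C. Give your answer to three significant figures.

Step 1: 5 mL brought to 50 mL → factor 50/5 = 10
Step 2: 2-fold → factor 2
Step 3: 0.4 mL + 5.6 mL = 6 mL total → factor 6/0.4 = 15
Overall dilution factor = 10 × 2 × 15 = 300
Final = 8.00 × 10^8 CFU/mL / 300 = 2.67 × 10^6 CFU/mL

2.67 × 10^6 CFU/mL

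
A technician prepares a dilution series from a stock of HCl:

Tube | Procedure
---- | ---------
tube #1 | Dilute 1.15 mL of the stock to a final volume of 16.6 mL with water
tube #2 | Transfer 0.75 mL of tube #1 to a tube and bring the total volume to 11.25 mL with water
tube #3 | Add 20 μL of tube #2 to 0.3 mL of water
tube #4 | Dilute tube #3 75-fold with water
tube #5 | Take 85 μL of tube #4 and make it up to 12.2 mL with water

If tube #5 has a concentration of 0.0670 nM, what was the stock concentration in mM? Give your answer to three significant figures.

Step 1: 1.15 mL brought to 16.6 mL → factor 16.6/1.15 = 14.435
Step 2: 0.75 mL brought to 11.25 mL → factor 11.25/0.75 = 15
Step 3: 20 μL + 0.3 mL = 320 μL total → factor 320/20 = 16
Step 4: 75-fold → factor 75
Step 5: 85 μL brought to 12.2 mL → factor 12200/85 = 143.53
Overall dilution factor = 14.435 × 15 × 16 × 75 × 143.53 = 3.7293 × 10^7
Stock = 0.0670 nM × 3.7293 × 10^7 = 2.499 × 10^6 nM = 2.50 mM

2.50 mM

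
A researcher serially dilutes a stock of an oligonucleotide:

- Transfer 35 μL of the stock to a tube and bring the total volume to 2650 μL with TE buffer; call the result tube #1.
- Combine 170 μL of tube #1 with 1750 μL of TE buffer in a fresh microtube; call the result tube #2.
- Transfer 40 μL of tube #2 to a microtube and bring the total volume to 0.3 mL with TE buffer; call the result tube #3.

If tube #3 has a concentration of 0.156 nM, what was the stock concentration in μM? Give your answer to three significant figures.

Step 1: 35 μL brought to 2650 μL → factor 2650/35 = 75.714
Step 2: 170 μL + 1750 μL = 1920 μL total → factor 1920/170 = 11.294
Step 3: 40 μL brought to 0.3 mL → factor 300/40 = 7.5
Overall dilution factor = 75.714 × 11.294 × 7.5 = 6413.4
Stock = 0.156 nM × 6413.4 = 1000 nM = 1.00 μM

1.00 μM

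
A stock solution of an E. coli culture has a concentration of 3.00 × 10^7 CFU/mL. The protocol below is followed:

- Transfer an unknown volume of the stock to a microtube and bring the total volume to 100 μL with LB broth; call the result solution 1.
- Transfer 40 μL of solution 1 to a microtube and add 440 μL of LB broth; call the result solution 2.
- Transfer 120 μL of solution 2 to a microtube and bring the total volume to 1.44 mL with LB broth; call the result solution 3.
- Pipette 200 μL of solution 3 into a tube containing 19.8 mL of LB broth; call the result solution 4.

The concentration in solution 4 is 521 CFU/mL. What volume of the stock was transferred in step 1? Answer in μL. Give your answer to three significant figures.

Step 1: v brought to 100 μL → factor = 100 μL/v
Step 2: 40 μL + 440 μL = 480 μL total → factor 480/40 = 12
Step 3: 120 μL brought to 1.44 mL → factor 1440/120 = 12
Step 4: 200 μL + 19.8 mL = 20000 μL total → factor 20000/200 = 100
Product of known-step factors = 14400
Overall factor = 3.00 × 10^7 CFU/mL / (521 CFU/mL) = 57582
Step-1 factor = 57582 / 14400 = 3.9987
v = 100 μL / 3.9987 = 25.0 μL

25.0 μL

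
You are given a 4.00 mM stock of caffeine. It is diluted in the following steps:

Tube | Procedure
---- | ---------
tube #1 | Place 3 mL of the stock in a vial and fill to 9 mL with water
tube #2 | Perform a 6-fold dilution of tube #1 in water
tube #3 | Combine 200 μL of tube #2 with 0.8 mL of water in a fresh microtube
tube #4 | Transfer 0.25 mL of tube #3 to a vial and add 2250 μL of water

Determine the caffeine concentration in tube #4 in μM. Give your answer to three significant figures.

Step 1: 3 mL brought to 9 mL → factor 9/3 = 3
Step 2: 6-fold → factor 6
Step 3: 200 μL + 0.8 mL = 1000 μL total → factor 1000/200 = 5
Step 4: 0.25 mL + 2250 μL = 2.5 mL total → factor 2.5/0.25 = 10
Overall dilution factor = 3 × 6 × 5 × 10 = 900
Final = 4.00 mM / 900 = 0.004444 mM = 4.44 μM

4.44 μM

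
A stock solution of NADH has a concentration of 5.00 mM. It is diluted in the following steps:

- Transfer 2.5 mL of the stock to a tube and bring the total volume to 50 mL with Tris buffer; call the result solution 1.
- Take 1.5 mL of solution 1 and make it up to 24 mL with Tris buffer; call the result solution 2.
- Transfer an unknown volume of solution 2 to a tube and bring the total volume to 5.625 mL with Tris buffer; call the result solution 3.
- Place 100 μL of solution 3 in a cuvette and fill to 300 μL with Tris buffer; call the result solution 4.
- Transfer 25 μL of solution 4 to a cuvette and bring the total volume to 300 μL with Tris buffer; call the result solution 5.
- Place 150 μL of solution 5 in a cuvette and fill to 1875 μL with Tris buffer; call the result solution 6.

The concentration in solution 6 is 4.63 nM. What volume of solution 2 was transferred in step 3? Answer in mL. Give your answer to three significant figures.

Step 1: 2.5 mL brought to 50 mL → factor 50/2.5 = 20
Step 2: 1.5 mL brought to 24 mL → factor 24/1.5 = 16
Step 3: v brought to 5.625 mL → factor = 5.625 mL/v
Step 4: 100 μL brought to 300 μL → factor 300/100 = 3
Step 5: 25 μL brought to 300 μL → factor 300/25 = 12
Step 6: 150 μL brought to 1875 μL → factor 1875/150 = 12.5
Product of known-step factors = 1.44 × 10^5
Overall factor = 5.00 mM / (4.63 nM) = 1.0799 × 10^6
Step-3 factor = 1.0799 × 10^6 / 1.44 × 10^5 = 7.4994
v = 5.625 mL / 7.4994 = 0.750 mL

0.750 mL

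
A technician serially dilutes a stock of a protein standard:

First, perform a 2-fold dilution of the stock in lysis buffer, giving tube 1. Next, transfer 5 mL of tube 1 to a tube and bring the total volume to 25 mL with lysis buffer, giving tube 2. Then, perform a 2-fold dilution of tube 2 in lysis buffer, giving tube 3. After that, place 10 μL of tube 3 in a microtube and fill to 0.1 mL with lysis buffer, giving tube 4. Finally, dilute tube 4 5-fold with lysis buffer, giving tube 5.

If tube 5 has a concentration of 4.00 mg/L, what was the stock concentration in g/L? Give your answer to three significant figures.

Step 1: 2-fold → factor 2
Step 2: 5 mL brought to 25 mL → factor 25/5 = 5
Step 3: 2-fold → factor 2
Step 4: 10 μL brought to 0.1 mL → factor 100/10 = 10
Step 5: 5-fold → factor 5
Overall dilution factor = 2 × 5 × 2 × 10 × 5 = 1000
Stock = 4.00 mg/L × 1000 = 4000 mg/L = 4.00 g/L

4.00 g/L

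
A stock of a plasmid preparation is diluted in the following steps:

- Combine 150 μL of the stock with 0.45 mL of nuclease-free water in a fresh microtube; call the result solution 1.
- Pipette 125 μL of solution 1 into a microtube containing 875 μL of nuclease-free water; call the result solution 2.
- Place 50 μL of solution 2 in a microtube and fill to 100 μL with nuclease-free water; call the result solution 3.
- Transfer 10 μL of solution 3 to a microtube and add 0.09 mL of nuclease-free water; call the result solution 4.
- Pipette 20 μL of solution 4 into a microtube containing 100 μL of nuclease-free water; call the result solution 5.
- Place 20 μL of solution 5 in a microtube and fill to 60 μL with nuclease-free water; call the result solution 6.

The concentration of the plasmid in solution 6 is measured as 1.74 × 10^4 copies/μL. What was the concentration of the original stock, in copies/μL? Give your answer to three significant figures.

Step 1: 150 μL + 0.45 mL = 600 μL total → factor 600/150 = 4
Step 2: 125 μL + 875 μL = 1000 μL total → factor 1000/125 = 8
Step 3: 50 μL brought to 100 μL → factor 100/50 = 2
Step 4: 10 μL + 0.09 mL = 100 μL total → factor 100/10 = 10
Step 5: 20 μL + 100 μL = 120 μL total → factor 120/20 = 6
Step 6: 20 μL brought to 60 μL → factor 60/20 = 3
Overall dilution factor = 4 × 8 × 2 × 10 × 6 × 3 = 11520
Stock = 1.74 × 10^4 copies/μL × 11520 = 2.00 × 10^8 copies/μL

2.00 × 10^8 copies/μL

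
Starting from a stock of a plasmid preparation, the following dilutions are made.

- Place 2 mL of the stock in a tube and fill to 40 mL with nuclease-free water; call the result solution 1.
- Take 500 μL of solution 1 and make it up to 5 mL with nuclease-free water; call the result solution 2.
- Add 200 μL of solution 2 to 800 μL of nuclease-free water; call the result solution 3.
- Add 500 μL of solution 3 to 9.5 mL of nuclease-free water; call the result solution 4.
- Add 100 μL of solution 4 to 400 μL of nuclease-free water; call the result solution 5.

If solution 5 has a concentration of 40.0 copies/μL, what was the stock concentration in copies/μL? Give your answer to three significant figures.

4.00 × 10^6 copies/μL

Step 1: 2 mL brought to 40 mL → factor 40/2 = 20
Step 2: 500 μL brought to 5 mL → factor 5000/500 = 10
Step 3: 200 μL + 800 μL = 1000 μL total → factor 1000/200 = 5
Step 4: 500 μL + 9.5 mL = 10000 μL total → factor 10000/500 = 20
Step 5: 100 μL + 400 μL = 500 μL total → factor 500/100 = 5
Overall dilution factor = 20 × 10 × 5 × 20 × 5 = 1 × 10^5
Stock = 40.0 copies/μL × 1 × 10^5 = 4.00 × 10^6 copies/μL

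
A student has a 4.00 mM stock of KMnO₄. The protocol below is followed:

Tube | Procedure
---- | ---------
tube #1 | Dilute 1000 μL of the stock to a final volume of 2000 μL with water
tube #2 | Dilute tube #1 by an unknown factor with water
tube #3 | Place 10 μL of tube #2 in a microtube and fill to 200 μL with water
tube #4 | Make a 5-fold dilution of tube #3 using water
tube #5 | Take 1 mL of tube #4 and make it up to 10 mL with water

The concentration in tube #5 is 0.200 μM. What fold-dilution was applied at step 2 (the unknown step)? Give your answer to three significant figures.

Step 1: 1000 μL brought to 2000 μL → factor 2000/1000 = 2
Step 2: unknown factor x
Step 3: 10 μL brought to 200 μL → factor 200/10 = 20
Step 4: 5-fold → factor 5
Step 5: 1 mL brought to 10 mL → factor 10/1 = 10
Product of known-step factors = 2000
Overall factor = 4.00 mM / (0.200 μM) = 20000
x = 20000 / 2000 = 10.0

10.0-fold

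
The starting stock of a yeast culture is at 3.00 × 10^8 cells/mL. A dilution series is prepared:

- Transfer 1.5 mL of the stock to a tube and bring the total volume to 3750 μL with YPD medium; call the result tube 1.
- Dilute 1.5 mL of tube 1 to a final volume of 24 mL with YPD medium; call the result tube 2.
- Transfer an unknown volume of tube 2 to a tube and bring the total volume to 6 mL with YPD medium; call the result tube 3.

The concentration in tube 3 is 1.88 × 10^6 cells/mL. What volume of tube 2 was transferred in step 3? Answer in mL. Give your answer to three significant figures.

Step 1: 1.5 mL brought to 3750 μL → factor 3.75/1.5 = 2.5
Step 2: 1.5 mL brought to 24 mL → factor 24/1.5 = 16
Step 3: v brought to 6 mL → factor = 6 mL/v
Product of known-step factors = 40
Overall factor = 3.00 × 10^8 cells/mL / (1.88 × 10^6 cells/mL) = 159.57
Step-3 factor = 159.57 / 40 = 3.9894
v = 6 mL / 3.9894 = 1.50 mL

1.50 mL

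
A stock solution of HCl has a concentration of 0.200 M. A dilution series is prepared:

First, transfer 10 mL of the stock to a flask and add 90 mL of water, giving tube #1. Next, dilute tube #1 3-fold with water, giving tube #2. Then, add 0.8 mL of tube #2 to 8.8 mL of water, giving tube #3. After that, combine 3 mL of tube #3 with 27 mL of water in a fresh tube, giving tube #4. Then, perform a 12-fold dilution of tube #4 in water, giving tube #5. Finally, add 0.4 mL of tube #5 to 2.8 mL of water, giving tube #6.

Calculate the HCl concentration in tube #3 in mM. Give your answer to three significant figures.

Step 1: 10 mL + 90 mL = 100 mL total → factor 100/10 = 10
Step 2: 3-fold → factor 3
Step 3: 0.8 mL + 8.8 mL = 9.6 mL total → factor 9.6/0.8 = 12
Dilution factor through tube #3 = 10 × 3 × 12 = 360
[tube #3] = 0.200 M / 360 = 0.0005556 M = 0.556 mM

0.556 mM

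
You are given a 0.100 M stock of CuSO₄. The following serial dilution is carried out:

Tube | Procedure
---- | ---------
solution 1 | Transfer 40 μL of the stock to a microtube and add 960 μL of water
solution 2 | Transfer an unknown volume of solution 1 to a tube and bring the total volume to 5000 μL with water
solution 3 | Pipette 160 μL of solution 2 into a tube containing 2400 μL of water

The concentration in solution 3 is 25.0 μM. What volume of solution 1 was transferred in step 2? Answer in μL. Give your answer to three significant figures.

500 μL

Step 1: 40 μL + 960 μL = 1000 μL total → factor 1000/40 = 25
Step 2: v brought to 5000 μL → factor = 5000 μL/v
Step 3: 160 μL + 2400 μL = 2560 μL total → factor 2560/160 = 16
Product of known-step factors = 400
Overall factor = 0.100 M / (25.0 μM) = 4000
Step-2 factor = 4000 / 400 = 10
v = 5000 μL / 10 = 500 μL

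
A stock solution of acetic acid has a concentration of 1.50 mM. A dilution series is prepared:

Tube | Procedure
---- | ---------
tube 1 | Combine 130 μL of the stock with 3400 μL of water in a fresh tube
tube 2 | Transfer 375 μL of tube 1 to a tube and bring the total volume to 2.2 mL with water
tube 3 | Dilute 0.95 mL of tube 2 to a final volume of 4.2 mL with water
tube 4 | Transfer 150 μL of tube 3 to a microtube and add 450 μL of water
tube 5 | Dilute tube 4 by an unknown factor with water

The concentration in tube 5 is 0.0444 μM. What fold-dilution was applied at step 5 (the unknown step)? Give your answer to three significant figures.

Step 1: 130 μL + 3400 μL = 3530 μL total → factor 3530/130 = 27.154
Step 2: 375 μL brought to 2.2 mL → factor 2200/375 = 5.8667
Step 3: 0.95 mL brought to 4.2 mL → factor 4.2/0.95 = 4.4211
Step 4: 150 μL + 450 μL = 600 μL total → factor 600/150 = 4
Step 5: unknown factor x
Product of known-step factors = 2817.1
Overall factor = 1.50 mM / (0.0444 μM) = 33784
x = 33784 / 2817.1 = 12.0

12.0-fold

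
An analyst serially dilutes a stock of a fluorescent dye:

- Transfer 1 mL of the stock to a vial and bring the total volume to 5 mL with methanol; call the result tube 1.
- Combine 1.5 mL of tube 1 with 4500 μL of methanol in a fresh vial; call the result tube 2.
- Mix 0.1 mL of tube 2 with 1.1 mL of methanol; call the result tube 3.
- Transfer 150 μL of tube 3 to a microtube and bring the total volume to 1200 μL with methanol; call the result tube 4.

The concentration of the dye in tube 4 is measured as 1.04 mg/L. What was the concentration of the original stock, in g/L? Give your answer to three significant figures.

2.00 g/L

Step 1: 1 mL brought to 5 mL → factor 5/1 = 5
Step 2: 1.5 mL + 4500 μL = 6 mL total → factor 6/1.5 = 4
Step 3: 0.1 mL + 1.1 mL = 1.2 mL total → factor 1.2/0.1 = 12
Step 4: 150 μL brought to 1200 μL → factor 1200/150 = 8
Overall dilution factor = 5 × 4 × 12 × 8 = 1920
Stock = 1.04 mg/L × 1920 = 1997 mg/L = 2.00 g/L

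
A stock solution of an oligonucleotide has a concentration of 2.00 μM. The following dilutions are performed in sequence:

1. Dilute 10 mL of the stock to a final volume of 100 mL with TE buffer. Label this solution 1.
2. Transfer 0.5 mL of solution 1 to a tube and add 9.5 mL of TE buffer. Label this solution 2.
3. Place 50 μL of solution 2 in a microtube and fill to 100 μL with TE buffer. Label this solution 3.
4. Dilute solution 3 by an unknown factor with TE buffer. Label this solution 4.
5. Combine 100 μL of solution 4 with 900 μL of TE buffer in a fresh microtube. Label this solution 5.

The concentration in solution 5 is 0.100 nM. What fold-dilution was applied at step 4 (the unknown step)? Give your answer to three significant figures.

Step 1: 10 mL brought to 100 mL → factor 100/10 = 10
Step 2: 0.5 mL + 9.5 mL = 10 mL total → factor 10/0.5 = 20
Step 3: 50 μL brought to 100 μL → factor 100/50 = 2
Step 4: unknown factor x
Step 5: 100 μL + 900 μL = 1000 μL total → factor 1000/100 = 10
Product of known-step factors = 4000
Overall factor = 2.00 μM / (0.100 nM) = 20000
x = 20000 / 4000 = 5.00

5.00-fold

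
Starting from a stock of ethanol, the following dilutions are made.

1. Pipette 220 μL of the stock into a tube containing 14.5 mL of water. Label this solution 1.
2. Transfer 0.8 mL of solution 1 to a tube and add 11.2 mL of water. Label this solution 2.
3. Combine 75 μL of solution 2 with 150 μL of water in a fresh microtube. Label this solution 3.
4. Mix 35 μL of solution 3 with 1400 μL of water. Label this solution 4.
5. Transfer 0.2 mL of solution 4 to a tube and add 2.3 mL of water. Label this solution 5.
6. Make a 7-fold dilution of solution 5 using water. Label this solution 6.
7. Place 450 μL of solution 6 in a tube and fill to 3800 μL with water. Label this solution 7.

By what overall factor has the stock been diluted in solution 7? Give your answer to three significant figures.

9.12 × 10^7

Step 1: 220 μL + 14.5 mL = 14720 μL total → factor 14720/220 = 66.909
Step 2: 0.8 mL + 11.2 mL = 12 mL total → factor 12/0.8 = 15
Step 3: 75 μL + 150 μL = 225 μL total → factor 225/75 = 3
Step 4: 35 μL + 1400 μL = 1435 μL total → factor 1435/35 = 41
Step 5: 0.2 mL + 2.3 mL = 2.5 mL total → factor 2.5/0.2 = 12.5
Step 6: 7-fold → factor 7
Step 7: 450 μL brought to 3800 μL → factor 3800/450 = 8.4444
Overall dilution factor = 66.909 × 15 × 3 × 41 × 12.5 × 7 × 8.4444 = 9.1214 × 10^7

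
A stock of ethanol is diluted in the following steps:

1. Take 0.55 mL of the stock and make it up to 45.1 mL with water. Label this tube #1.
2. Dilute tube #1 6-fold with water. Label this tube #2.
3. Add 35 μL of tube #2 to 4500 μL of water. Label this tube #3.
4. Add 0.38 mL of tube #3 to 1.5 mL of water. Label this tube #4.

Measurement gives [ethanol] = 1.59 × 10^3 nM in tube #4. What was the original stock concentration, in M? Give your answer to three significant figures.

0.501 M

Step 1: 0.55 mL brought to 45.1 mL → factor 45.1/0.55 = 82
Step 2: 6-fold → factor 6
Step 3: 35 μL + 4500 μL = 4535 μL total → factor 4535/35 = 129.57
Step 4: 0.38 mL + 1.5 mL = 1.88 mL total → factor 1.88/0.38 = 4.9474
Overall dilution factor = 82 × 6 × 129.57 × 4.9474 = 3.1539 × 10^5
Stock = 1.59 × 10^3 nM × 3.1539 × 10^5 = 5.015 × 10^8 nM = 0.501 M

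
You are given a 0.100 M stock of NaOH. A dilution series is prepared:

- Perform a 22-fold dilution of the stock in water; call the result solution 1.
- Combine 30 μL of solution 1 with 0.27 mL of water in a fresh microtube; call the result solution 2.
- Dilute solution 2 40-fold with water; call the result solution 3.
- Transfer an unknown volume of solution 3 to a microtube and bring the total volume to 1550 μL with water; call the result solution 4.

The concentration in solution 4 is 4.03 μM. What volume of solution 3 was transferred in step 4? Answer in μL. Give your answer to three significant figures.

Step 1: 22-fold → factor 22
Step 2: 30 μL + 0.27 mL = 300 μL total → factor 300/30 = 10
Step 3: 40-fold → factor 40
Step 4: v brought to 1550 μL → factor = 1550 μL/v
Product of known-step factors = 8800
Overall factor = 0.100 M / (4.03 μM) = 24814
Step-4 factor = 24814 / 8800 = 2.8198
v = 1550 μL / 2.8198 = 550 μL

550 μL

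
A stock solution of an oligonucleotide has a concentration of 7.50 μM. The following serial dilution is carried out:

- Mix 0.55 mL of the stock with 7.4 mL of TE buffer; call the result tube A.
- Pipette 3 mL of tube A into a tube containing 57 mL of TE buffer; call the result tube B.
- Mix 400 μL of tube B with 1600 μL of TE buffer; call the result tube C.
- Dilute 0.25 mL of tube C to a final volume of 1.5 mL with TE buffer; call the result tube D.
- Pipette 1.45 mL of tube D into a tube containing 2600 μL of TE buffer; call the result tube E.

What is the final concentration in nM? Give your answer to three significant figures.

0.310 nM

Step 1: 0.55 mL + 7.4 mL = 7.95 mL total → factor 7.95/0.55 = 14.455
Step 2: 3 mL + 57 mL = 60 mL total → factor 60/3 = 20
Step 3: 400 μL + 1600 μL = 2000 μL total → factor 2000/400 = 5
Step 4: 0.25 mL brought to 1.5 mL → factor 1.5/0.25 = 6
Step 5: 1.45 mL + 2600 μL = 4.05 mL total → factor 4.05/1.45 = 2.7931
Overall dilution factor = 14.455 × 20 × 5 × 6 × 2.7931 = 24224
Final = 7.50 μM / 24224 = 0.0003096 μM = 0.310 nM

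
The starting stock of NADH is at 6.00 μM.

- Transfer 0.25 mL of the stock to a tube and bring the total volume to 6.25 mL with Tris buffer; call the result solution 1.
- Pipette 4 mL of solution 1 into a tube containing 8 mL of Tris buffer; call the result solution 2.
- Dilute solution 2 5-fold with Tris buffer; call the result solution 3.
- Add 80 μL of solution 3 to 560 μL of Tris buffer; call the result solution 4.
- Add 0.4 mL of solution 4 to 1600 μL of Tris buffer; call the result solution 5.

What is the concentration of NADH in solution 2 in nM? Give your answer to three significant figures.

Step 1: 0.25 mL brought to 6.25 mL → factor 6.25/0.25 = 25
Step 2: 4 mL + 8 mL = 12 mL total → factor 12/4 = 3
Dilution factor through solution 2 = 25 × 3 = 75
[solution 2] = 6.00 μM / 75 = 0.08000 μM = 80.0 nM

80.0 nM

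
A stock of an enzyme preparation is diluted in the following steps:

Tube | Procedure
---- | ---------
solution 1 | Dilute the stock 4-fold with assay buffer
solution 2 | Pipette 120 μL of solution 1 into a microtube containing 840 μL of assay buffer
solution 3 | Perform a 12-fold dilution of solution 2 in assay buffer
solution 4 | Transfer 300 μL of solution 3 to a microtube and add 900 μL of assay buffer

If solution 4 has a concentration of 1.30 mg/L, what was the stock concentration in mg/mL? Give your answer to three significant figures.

2.00 mg/mL

Step 1: 4-fold → factor 4
Step 2: 120 μL + 840 μL = 960 μL total → factor 960/120 = 8
Step 3: 12-fold → factor 12
Step 4: 300 μL + 900 μL = 1200 μL total → factor 1200/300 = 4
Overall dilution factor = 4 × 8 × 12 × 4 = 1536
Stock = 1.30 mg/L × 1536 = 1997 mg/L = 2.00 mg/mL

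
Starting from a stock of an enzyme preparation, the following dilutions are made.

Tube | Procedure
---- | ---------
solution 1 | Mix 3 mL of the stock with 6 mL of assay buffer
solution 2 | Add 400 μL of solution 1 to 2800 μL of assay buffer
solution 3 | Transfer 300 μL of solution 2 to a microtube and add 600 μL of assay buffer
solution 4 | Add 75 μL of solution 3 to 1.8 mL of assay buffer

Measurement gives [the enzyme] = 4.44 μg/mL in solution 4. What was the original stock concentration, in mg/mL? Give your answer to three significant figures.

Step 1: 3 mL + 6 mL = 9 mL total → factor 9/3 = 3
Step 2: 400 μL + 2800 μL = 3200 μL total → factor 3200/400 = 8
Step 3: 300 μL + 600 μL = 900 μL total → factor 900/300 = 3
Step 4: 75 μL + 1.8 mL = 1875 μL total → factor 1875/75 = 25
Overall dilution factor = 3 × 8 × 3 × 25 = 1800
Stock = 4.44 μg/mL × 1800 = 7992 μg/mL = 7.99 mg/mL

7.99 mg/mL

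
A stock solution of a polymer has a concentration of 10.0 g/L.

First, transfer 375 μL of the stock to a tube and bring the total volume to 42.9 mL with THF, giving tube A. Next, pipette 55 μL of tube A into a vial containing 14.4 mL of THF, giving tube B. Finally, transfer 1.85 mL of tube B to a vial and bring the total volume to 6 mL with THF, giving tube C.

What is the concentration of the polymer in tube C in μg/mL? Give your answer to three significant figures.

0.103 μg/mL

Step 1: 375 μL brought to 42.9 mL → factor 42900/375 = 114.4
Step 2: 55 μL + 14.4 mL = 14455 μL total → factor 14455/55 = 262.82
Step 3: 1.85 mL brought to 6 mL → factor 6/1.85 = 3.2432
Overall dilution factor = 114.4 × 262.82 × 3.2432 = 97513
Final = 10.0 g/L / 97513 = 0.0001026 g/L = 0.103 μg/mL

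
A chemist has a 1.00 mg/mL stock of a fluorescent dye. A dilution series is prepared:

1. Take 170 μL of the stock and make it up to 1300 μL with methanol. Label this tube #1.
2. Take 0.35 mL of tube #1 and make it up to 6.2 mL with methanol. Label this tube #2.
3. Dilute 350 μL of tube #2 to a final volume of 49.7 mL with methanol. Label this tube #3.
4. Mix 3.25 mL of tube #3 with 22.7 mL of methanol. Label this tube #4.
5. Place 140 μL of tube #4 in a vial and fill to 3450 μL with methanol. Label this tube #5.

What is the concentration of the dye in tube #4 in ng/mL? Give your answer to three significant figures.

Step 1: 170 μL brought to 1300 μL → factor 1300/170 = 7.6471
Step 2: 0.35 mL brought to 6.2 mL → factor 6.2/0.35 = 17.714
Step 3: 350 μL brought to 49.7 mL → factor 49700/350 = 142
Step 4: 3.25 mL + 22.7 mL = 25.95 mL total → factor 25.95/3.25 = 7.9846
Dilution factor through tube #4 = 7.6471 × 17.714 × 142 × 7.9846 = 1.5359 × 10^5
[tube #4] = 1.00 mg/mL / 1.5359 × 10^5 = 6.511 × 10^-6 mg/mL = 6.51 ng/mL

6.51 ng/mL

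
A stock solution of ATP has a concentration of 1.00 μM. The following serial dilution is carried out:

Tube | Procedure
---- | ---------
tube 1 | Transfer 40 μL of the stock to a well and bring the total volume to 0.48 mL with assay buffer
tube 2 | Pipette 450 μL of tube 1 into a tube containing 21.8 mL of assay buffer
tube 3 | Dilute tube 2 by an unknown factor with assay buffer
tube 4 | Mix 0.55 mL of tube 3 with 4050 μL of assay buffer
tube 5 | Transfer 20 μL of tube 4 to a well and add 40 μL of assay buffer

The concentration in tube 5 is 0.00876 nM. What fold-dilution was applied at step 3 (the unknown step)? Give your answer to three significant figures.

Step 1: 40 μL brought to 0.48 mL → factor 480/40 = 12
Step 2: 450 μL + 21.8 mL = 22250 μL total → factor 22250/450 = 49.444
Step 3: unknown factor x
Step 4: 0.55 mL + 4050 μL = 4.6 mL total → factor 4.6/0.55 = 8.3636
Step 5: 20 μL + 40 μL = 60 μL total → factor 60/20 = 3
Product of known-step factors = 14887
Overall factor = 1.00 μM / (0.00876 nM) = 1.1416 × 10^5
x = 1.1416 × 10^5 / 14887 = 7.67

7.67-fold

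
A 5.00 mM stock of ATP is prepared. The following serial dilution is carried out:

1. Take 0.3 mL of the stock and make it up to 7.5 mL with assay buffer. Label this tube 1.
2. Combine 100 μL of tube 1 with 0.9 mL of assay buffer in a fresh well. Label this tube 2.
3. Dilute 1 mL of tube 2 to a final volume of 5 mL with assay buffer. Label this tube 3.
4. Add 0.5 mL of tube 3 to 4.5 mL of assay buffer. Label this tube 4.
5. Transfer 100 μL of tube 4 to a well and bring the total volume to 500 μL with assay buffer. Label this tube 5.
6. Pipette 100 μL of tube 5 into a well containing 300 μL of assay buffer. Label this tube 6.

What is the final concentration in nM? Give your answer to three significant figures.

Step 1: 0.3 mL brought to 7.5 mL → factor 7.5/0.3 = 25
Step 2: 100 μL + 0.9 mL = 1000 μL total → factor 1000/100 = 10
Step 3: 1 mL brought to 5 mL → factor 5/1 = 5
Step 4: 0.5 mL + 4.5 mL = 5 mL total → factor 5/0.5 = 10
Step 5: 100 μL brought to 500 μL → factor 500/100 = 5
Step 6: 100 μL + 300 μL = 400 μL total → factor 400/100 = 4
Overall dilution factor = 25 × 10 × 5 × 10 × 5 × 4 = 2.5 × 10^5
Final = 5.00 mM / 2.5 × 10^5 = 2.000 × 10^-5 mM = 20.0 nM

20.0 nM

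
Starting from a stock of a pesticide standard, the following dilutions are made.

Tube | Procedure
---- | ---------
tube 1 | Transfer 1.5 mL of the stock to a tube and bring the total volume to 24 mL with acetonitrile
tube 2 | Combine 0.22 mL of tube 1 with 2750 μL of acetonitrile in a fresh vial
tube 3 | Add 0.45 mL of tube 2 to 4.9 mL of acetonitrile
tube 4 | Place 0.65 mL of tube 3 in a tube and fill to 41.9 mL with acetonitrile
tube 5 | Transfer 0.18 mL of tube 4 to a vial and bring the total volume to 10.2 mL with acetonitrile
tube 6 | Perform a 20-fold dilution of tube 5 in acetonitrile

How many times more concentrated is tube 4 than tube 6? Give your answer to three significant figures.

Step 1: 1.5 mL brought to 24 mL → factor 24/1.5 = 16
Step 2: 0.22 mL + 2750 μL = 2.97 mL total → factor 2.97/0.22 = 13.5
Step 3: 0.45 mL + 4.9 mL = 5.35 mL total → factor 5.35/0.45 = 11.889
Step 4: 0.65 mL brought to 41.9 mL → factor 41.9/0.65 = 64.462
Step 5: 0.18 mL brought to 10.2 mL → factor 10.2/0.18 = 56.667
Step 6: 20-fold → factor 20
Dilution factor to tube 4 = 1.6554 × 10^5; to tube 6 = 1.8761 × 10^8
[tube 4]/[tube 6] = (factor to tube 6)/(factor to tube 4) = 1.8761 × 10^8/1.6554 × 10^5 = 1.13 × 10^3

1.13 × 10^3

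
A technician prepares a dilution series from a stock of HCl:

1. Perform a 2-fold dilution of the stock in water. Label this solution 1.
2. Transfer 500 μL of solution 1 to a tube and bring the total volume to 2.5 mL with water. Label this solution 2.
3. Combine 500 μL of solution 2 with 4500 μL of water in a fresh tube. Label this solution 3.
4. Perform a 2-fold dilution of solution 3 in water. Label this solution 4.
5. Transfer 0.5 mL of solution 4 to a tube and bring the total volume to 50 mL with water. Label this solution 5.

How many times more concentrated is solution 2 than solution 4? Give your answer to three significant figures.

Step 1: 2-fold → factor 2
Step 2: 500 μL brought to 2.5 mL → factor 2500/500 = 5
Step 3: 500 μL + 4500 μL = 5000 μL total → factor 5000/500 = 10
Step 4: 2-fold → factor 2
Dilution factor to solution 2 = 10; to solution 4 = 200
[solution 2]/[solution 4] = (factor to solution 4)/(factor to solution 2) = 200/10 = 20.0

20.0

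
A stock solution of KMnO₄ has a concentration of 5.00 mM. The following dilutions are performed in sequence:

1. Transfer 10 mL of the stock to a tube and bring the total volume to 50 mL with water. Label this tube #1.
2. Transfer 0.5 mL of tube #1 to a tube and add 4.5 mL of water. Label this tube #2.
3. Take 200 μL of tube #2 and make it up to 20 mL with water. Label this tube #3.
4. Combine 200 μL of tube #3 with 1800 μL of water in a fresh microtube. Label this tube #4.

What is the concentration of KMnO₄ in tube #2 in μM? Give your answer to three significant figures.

Step 1: 10 mL brought to 50 mL → factor 50/10 = 5
Step 2: 0.5 mL + 4.5 mL = 5 mL total → factor 5/0.5 = 10
Dilution factor through tube #2 = 5 × 10 = 50
[tube #2] = 5.00 mM / 50 = 0.1000 mM = 100 μM

100 μM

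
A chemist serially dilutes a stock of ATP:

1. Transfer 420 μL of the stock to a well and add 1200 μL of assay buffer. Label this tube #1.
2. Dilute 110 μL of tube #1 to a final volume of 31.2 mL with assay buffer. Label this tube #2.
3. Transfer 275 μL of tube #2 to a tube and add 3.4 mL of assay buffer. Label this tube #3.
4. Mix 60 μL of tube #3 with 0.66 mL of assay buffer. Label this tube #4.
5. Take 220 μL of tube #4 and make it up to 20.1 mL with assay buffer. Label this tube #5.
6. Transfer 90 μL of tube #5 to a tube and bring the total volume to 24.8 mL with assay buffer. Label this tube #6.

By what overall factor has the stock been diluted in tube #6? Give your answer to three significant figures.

Step 1: 420 μL + 1200 μL = 1620 μL total → factor 1620/420 = 3.8571
Step 2: 110 μL brought to 31.2 mL → factor 31200/110 = 283.64
Step 3: 275 μL + 3.4 mL = 3675 μL total → factor 3675/275 = 13.364
Step 4: 60 μL + 0.66 mL = 720 μL total → factor 720/60 = 12
Step 5: 220 μL brought to 20.1 mL → factor 20100/220 = 91.364
Step 6: 90 μL brought to 24.8 mL → factor 24800/90 = 275.56
Overall dilution factor = 3.8571 × 283.64 × 13.364 × 12 × 91.364 × 275.56 = 4.4169 × 10^9

4.42 × 10^9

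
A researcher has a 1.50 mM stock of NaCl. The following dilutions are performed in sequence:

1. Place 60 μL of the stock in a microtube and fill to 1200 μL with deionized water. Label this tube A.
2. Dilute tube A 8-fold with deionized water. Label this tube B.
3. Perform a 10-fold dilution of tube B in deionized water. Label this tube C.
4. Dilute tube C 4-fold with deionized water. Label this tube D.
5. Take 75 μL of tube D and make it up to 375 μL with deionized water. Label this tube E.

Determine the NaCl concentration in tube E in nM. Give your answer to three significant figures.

46.9 nM

Step 1: 60 μL brought to 1200 μL → factor 1200/60 = 20
Step 2: 8-fold → factor 8
Step 3: 10-fold → factor 10
Step 4: 4-fold → factor 4
Step 5: 75 μL brought to 375 μL → factor 375/75 = 5
Overall dilution factor = 20 × 8 × 10 × 4 × 5 = 32000
Final = 1.50 mM / 32000 = 4.688 × 10^-5 mM = 46.9 nM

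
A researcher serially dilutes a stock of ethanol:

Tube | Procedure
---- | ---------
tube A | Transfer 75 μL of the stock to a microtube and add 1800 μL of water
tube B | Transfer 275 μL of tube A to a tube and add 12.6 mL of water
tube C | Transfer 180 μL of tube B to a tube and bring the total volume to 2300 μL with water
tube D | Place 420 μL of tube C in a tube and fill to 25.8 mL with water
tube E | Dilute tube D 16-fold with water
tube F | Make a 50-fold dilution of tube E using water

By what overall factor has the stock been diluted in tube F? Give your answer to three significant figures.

Step 1: 75 μL + 1800 μL = 1875 μL total → factor 1875/75 = 25
Step 2: 275 μL + 12.6 mL = 12875 μL total → factor 12875/275 = 46.818
Step 3: 180 μL brought to 2300 μL → factor 2300/180 = 12.778
Step 4: 420 μL brought to 25.8 mL → factor 25800/420 = 61.429
Step 5: 16-fold → factor 16
Step 6: 50-fold → factor 50
Overall dilution factor = 25 × 46.818 × 12.778 × 61.429 × 16 × 50 = 7.3497 × 10^8

7.35 × 10^8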